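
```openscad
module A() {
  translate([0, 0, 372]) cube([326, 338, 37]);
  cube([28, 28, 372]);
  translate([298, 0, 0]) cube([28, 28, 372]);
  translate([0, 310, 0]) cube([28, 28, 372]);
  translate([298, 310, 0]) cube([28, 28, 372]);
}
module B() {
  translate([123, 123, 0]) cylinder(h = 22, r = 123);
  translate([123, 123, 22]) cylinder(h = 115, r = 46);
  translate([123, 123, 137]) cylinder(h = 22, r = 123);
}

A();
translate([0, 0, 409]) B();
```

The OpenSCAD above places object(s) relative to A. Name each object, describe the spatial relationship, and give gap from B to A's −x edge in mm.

A is a stool. B is a spool. The spool is on top of the stool. The gap from the spool to the stool's −x edge is 0 mm.

The spool's min-x is at 0; the stool's min-x is 0; gap = 0 mm.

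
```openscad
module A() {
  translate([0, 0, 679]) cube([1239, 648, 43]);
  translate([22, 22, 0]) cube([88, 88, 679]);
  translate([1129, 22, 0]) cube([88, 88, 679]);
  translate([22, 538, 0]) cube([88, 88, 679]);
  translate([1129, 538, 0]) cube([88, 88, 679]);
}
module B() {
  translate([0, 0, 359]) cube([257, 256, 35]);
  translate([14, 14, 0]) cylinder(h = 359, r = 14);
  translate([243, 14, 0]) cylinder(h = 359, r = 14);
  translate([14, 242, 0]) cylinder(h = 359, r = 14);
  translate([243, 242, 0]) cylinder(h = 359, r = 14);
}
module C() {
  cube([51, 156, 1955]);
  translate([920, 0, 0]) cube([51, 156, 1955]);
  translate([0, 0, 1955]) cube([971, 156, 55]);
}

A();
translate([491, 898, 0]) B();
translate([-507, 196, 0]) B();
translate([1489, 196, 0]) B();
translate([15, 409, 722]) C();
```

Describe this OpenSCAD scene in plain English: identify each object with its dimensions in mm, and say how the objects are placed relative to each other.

A is a table: top 1239 mm (x) × 648 mm (y), 43 mm thick, upper face at z = 722 mm, on four 88×88 mm square legs, each inset 22 mm from the nearest pair of top edges, running from z = 0 to the bottom of the top.

B is a simple wooden stool: a rectangular seat 257 mm (x) by 256 mm (y), 35 mm thick, top face at z = 394 mm, on four round legs, each 28 mm in diameter. The legs rest on z = 0, each leg's axis is inset half a diameter from the nearest pair of seat edges (so the leg's bounding box is flush with the corner).

C is a door frame. The clear opening is 869 mm wide and 1955 mm high. Two 51 mm wide jambs, 156 mm deep, stand either side of the opening from the floor to the top of the opening. A 55 mm thick head sits across the top of both jambs, spanning the full outside width of the frame.

Three stools sit around the table at the +y, −x, +x sides. The door frame is on top of the table.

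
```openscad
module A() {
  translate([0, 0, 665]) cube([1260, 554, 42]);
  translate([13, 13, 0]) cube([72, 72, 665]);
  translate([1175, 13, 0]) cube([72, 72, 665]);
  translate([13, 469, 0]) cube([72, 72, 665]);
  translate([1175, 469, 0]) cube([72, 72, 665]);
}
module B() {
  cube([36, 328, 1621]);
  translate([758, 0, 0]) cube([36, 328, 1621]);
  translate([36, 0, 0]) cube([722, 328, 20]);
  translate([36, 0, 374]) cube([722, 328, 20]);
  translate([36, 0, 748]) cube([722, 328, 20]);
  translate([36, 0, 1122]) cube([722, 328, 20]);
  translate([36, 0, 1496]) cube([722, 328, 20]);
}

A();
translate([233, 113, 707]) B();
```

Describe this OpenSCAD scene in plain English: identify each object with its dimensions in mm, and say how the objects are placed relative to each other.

A is a table with a 1260×554 mm rectangular top, 42 mm thick, top surface at z = 707 mm, supported by four 72×72 mm square legs, each inset 13 mm from the nearest pair of top edges, running from the floor.

B is an open bookshelf. Two side panels, each 36 mm thick, 328 mm deep and 1621 mm tall, stand 794 mm apart (outside-to-outside). Between them sit 5 shelves, each 20 mm thick and 328 mm deep, spanning the full gap between the sides. The bottom shelf rests on the floor (its underside at z = 0) and the clear gap between one shelf's top and the next shelf's underside is 354 mm.

The bookshelf is on top of the table, centred.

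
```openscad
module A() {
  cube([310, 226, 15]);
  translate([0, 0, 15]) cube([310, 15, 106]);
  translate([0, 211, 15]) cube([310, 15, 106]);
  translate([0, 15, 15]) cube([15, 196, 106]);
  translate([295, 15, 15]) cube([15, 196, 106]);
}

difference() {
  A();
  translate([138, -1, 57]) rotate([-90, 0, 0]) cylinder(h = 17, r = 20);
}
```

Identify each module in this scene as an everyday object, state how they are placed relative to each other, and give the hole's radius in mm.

The subtracted cylinder has r = 20 mm.

A is an open box. The open box has a circular hole through its front wall. The hole's radius is 20 mm.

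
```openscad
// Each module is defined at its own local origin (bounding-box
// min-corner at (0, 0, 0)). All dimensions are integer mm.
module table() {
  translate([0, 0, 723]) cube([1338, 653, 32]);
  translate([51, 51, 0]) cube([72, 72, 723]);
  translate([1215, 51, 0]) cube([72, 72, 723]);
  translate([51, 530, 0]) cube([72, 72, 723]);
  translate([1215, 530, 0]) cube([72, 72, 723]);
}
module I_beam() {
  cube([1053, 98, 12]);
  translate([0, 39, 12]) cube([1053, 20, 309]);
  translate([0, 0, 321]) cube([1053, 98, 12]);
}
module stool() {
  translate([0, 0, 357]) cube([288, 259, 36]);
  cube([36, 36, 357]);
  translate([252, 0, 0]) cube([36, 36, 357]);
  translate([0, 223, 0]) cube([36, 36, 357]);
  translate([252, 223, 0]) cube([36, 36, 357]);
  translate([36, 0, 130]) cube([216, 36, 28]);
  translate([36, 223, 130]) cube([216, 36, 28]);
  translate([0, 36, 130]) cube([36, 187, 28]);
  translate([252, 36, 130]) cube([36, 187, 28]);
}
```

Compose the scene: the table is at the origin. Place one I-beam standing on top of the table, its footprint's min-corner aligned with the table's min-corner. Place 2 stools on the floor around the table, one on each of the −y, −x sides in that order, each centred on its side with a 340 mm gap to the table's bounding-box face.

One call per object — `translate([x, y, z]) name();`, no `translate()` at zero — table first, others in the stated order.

table();
translate([0, 0, 755]) I_beam();
translate([525, -599, 0]) stool();
translate([-628, 197, 0]) stool();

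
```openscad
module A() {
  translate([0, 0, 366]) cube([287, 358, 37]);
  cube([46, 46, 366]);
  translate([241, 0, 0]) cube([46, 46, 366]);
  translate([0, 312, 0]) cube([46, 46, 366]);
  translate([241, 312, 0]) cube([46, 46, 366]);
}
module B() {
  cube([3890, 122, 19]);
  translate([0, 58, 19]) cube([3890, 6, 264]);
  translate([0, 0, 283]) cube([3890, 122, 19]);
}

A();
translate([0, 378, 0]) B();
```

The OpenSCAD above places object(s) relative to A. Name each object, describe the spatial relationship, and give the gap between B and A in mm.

The I-beam's nearest face is 20 mm from the stool's +y face.

A is a stool. B is an I-beam. The I-beam is on the floor beside the stool on its +y side. The gap between the I-beam and the stool is 20 mm.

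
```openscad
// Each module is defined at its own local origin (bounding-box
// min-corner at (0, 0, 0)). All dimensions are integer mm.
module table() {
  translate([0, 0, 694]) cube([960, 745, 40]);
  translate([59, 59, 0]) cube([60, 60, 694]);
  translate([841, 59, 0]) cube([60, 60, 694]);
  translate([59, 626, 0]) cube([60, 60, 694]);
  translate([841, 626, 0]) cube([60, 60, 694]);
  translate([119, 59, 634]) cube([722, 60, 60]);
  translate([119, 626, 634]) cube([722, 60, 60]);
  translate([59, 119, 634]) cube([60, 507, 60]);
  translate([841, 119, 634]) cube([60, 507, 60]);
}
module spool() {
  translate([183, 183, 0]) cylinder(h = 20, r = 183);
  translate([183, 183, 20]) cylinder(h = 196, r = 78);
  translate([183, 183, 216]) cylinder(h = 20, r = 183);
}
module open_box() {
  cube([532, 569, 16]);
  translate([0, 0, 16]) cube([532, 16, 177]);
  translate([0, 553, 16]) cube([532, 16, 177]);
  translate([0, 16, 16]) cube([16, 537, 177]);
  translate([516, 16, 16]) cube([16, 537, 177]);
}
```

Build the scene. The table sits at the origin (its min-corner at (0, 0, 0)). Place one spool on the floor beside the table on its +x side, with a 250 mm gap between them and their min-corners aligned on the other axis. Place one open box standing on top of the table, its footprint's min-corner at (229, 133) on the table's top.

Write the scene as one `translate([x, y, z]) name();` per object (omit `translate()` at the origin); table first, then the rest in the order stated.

table();
translate([1210, 0, 0]) spool();
translate([229, 133, 734]) open_box();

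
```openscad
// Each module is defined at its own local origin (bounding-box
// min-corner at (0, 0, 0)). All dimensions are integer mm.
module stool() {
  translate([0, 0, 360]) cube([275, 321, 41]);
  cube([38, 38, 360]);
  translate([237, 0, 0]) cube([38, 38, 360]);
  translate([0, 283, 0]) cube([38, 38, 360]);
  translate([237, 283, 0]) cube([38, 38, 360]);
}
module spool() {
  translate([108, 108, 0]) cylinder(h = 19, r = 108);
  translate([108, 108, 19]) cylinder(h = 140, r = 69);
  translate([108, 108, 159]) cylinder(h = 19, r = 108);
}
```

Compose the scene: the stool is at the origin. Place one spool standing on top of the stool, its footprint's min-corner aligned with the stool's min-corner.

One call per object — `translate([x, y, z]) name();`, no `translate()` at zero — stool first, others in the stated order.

stool();
translate([0, 0, 401]) spool();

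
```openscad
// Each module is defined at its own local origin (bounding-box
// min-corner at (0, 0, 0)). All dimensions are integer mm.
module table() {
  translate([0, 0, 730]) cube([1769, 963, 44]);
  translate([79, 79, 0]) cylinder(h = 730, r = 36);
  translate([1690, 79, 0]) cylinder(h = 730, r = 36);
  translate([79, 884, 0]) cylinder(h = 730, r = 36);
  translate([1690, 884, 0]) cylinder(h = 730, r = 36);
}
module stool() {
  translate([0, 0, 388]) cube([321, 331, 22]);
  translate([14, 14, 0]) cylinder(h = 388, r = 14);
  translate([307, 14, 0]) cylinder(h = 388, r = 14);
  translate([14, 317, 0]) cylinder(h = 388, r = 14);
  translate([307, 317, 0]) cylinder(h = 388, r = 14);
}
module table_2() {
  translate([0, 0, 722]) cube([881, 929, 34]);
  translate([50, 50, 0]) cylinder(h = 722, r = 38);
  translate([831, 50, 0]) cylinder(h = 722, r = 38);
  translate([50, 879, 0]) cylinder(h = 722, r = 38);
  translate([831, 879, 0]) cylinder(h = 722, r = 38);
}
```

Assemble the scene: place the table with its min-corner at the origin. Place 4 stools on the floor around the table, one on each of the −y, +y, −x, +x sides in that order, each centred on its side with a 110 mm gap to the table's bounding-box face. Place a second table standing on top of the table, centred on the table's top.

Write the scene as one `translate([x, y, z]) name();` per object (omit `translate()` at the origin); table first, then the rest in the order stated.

table();
translate([724, -441, 0]) stool();
translate([724, 1073, 0]) stool();
translate([-431, 316, 0]) stool();
translate([1879, 316, 0]) stool();
translate([444, 17, 774]) table_2();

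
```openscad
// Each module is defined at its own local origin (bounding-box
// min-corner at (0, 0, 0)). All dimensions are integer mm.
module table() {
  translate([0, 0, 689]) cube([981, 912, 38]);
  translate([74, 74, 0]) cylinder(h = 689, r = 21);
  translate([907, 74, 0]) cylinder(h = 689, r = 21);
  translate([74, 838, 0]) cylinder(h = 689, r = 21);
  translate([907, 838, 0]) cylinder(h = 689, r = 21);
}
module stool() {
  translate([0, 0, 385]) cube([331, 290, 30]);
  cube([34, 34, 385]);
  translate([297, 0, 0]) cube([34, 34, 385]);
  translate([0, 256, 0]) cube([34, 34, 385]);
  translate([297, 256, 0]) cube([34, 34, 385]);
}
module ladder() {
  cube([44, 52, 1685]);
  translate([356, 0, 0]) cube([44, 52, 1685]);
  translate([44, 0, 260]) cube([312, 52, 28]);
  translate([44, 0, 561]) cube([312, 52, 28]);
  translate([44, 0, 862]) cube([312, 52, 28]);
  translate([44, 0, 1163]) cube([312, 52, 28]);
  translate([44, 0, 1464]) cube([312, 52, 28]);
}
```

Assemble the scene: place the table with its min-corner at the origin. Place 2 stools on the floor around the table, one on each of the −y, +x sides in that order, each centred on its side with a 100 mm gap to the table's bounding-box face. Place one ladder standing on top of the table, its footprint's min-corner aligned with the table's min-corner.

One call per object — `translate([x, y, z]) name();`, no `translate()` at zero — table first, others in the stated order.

table();
translate([325, -390, 0]) stool();
translate([1081, 311, 0]) stool();
translate([0, 0, 727]) ladder();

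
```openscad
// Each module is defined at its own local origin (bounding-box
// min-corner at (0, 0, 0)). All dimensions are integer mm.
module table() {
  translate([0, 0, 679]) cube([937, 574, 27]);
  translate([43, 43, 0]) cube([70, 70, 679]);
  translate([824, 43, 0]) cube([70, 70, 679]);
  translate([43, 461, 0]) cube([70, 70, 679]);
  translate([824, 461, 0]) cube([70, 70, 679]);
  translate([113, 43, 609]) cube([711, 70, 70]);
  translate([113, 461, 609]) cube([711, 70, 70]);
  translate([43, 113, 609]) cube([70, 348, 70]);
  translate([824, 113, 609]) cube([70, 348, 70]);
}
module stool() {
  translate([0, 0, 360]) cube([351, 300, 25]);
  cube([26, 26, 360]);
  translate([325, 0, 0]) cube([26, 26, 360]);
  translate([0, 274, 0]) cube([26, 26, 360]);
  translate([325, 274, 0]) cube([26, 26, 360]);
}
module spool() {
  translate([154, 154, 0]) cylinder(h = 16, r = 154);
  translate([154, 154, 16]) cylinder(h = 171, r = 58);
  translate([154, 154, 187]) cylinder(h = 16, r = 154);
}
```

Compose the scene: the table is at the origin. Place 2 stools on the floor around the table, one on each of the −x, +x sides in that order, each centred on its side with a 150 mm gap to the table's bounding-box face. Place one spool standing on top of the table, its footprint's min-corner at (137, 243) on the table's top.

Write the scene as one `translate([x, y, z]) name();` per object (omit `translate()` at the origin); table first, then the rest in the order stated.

table();
translate([-501, 137, 0]) stool();
translate([1087, 137, 0]) stool();
translate([137, 243, 706]) spool();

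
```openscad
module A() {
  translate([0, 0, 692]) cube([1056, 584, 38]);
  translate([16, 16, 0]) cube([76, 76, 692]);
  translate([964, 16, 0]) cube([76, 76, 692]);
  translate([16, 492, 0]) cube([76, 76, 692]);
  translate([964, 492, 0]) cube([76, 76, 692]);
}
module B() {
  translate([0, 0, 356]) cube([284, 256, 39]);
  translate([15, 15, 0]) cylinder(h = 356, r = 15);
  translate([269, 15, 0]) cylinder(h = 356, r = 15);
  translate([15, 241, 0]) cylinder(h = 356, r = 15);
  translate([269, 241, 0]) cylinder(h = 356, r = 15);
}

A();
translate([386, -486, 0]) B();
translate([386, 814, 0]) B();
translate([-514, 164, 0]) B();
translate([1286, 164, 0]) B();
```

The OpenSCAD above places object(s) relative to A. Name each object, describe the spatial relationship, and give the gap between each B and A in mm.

Each stool's nearest face is 230 mm from the table's bounding box.

A is a table. B is a stool. Four stools sit around the table at the −y, +y, −x, +x sides. The gap between each stool and the table is 230 mm.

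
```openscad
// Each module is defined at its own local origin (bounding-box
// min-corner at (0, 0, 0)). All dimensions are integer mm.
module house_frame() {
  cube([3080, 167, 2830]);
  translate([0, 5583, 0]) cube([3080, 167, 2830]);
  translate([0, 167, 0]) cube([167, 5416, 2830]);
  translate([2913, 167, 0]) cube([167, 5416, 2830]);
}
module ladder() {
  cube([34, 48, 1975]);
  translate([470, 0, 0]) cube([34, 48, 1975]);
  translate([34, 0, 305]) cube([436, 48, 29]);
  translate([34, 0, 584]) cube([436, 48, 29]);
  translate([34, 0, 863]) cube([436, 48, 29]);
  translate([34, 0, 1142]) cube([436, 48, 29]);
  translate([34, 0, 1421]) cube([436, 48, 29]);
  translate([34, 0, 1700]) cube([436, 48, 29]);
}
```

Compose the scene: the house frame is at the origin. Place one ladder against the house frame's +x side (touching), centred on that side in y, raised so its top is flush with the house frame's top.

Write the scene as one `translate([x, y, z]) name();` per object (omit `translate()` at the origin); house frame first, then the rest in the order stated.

house_frame();
translate([3080, 2851, 855]) ladder();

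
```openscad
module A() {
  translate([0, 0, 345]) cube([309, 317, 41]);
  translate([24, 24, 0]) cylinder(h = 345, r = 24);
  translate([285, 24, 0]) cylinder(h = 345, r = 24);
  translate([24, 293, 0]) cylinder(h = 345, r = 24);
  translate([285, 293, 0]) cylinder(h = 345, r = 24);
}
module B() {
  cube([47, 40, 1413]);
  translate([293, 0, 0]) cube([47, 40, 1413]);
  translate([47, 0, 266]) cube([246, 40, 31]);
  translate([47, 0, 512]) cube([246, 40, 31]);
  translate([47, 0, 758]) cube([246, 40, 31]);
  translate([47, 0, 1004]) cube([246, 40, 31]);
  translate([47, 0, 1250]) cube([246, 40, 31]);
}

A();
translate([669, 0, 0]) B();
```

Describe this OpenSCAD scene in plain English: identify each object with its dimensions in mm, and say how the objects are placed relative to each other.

A is a simple wooden stool: a rectangular seat 309 mm (x) by 317 mm (y), 41 mm thick, top face at z = 386 mm, on four round legs, each 48 mm in diameter. The legs rest on z = 0, each leg's axis is inset half a diameter from the nearest pair of seat edges (so the leg's bounding box is flush with the corner).

B is a straight ladder. Two 47×40 mm vertical rails, 1413 mm tall, stand 340 mm apart (outside-to-outside) with their front faces coplanar on the −y side. 5 rungs, each 40 mm deep and 31 mm tall, span between the inner faces of the rails, front faces flush with the rails. The lowest rung's underside is at z = 266 mm and rungs are spaced 246 mm apart (underside to underside).

The ladder is on the floor beside the stool on its +x side.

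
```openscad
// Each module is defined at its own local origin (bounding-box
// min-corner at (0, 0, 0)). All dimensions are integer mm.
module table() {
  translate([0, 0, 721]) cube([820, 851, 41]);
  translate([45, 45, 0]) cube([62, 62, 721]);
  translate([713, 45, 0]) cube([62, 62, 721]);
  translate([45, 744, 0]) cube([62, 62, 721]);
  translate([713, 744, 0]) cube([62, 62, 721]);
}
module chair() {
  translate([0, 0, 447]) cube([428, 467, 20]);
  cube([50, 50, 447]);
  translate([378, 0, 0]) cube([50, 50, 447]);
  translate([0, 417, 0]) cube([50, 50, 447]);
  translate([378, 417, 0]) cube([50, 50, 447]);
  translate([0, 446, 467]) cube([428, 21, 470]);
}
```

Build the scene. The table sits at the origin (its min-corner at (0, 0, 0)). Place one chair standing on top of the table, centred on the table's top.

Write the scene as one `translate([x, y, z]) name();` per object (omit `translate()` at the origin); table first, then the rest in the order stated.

table();
translate([196, 192, 762]) chair();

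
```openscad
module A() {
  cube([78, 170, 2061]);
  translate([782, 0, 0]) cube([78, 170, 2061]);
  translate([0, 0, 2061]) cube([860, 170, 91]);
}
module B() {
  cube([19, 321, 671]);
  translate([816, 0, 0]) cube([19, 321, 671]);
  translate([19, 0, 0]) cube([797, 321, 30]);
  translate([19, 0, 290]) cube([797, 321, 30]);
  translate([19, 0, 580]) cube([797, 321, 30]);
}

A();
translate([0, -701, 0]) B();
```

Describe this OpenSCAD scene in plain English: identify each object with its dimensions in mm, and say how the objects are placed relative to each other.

A is a door frame. The clear opening is 704 mm wide and 2061 mm high. Two 78 mm wide jambs, 170 mm deep, stand either side of the opening from the floor to the top of the opening. A 91 mm thick head sits across the top of both jambs, spanning the full outside width of the frame.

B is a bookshelf 835 mm wide overall, 321 mm deep and 671 mm tall. The two sides are 19 mm thick vertical panels. 3 horizontal shelves of 30 mm thickness span between the inner faces of the sides; the lowest shelf sits on the floor and shelves are stacked with a clear vertical gap of 260 mm between each pair.

The bookshelf is on the floor beside the door frame on its −y side.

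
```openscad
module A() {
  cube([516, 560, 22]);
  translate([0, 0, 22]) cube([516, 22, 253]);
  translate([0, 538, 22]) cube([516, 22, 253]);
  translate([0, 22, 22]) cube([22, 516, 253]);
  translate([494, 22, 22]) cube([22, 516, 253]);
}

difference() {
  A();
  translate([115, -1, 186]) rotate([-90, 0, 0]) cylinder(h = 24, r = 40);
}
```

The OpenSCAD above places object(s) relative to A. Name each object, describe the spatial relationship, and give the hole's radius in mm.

The subtracted cylinder has r = 40 mm.

A is an open box. The open box has a circular hole through its front wall. The hole's radius is 40 mm.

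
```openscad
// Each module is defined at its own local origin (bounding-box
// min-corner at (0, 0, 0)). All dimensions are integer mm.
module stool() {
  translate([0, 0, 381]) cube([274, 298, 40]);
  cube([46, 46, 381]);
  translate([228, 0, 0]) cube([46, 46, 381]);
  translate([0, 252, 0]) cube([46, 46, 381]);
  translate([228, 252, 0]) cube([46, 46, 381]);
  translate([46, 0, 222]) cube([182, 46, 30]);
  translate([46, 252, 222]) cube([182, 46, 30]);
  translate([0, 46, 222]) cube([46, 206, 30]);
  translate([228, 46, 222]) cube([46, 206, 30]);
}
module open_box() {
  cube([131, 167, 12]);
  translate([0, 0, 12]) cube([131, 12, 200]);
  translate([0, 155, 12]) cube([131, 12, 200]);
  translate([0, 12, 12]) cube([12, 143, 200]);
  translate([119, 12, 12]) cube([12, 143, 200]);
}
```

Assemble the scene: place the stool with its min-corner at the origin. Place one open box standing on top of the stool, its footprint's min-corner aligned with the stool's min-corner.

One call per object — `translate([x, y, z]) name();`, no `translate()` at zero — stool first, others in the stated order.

stool();
translate([0, 0, 421]) open_box();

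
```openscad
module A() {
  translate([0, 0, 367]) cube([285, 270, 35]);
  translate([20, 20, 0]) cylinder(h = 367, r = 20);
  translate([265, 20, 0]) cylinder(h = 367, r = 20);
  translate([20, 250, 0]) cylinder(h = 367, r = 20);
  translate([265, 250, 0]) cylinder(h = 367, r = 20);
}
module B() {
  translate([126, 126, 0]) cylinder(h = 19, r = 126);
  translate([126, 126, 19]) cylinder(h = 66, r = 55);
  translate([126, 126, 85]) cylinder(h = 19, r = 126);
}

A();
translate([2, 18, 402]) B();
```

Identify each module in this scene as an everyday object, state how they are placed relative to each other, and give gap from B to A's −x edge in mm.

A is a stool. B is a spool. The spool is on top of the stool. The gap from the spool to the stool's −x edge is 2 mm.

The spool's min-x is at 2; the stool's min-x is 0; gap = 2 mm.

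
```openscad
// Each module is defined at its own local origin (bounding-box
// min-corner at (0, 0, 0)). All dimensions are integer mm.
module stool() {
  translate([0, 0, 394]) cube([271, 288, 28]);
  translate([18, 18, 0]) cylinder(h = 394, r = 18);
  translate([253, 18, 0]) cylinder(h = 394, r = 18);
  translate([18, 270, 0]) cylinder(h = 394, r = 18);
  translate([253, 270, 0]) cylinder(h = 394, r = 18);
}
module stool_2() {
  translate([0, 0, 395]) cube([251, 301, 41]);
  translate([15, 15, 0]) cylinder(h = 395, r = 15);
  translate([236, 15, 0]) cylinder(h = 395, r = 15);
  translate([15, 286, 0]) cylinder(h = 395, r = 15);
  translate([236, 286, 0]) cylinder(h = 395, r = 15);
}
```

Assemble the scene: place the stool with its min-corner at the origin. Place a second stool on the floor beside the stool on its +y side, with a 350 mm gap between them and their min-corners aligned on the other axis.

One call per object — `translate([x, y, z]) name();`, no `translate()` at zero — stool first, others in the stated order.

stool();
translate([0, 638, 0]) stool_2();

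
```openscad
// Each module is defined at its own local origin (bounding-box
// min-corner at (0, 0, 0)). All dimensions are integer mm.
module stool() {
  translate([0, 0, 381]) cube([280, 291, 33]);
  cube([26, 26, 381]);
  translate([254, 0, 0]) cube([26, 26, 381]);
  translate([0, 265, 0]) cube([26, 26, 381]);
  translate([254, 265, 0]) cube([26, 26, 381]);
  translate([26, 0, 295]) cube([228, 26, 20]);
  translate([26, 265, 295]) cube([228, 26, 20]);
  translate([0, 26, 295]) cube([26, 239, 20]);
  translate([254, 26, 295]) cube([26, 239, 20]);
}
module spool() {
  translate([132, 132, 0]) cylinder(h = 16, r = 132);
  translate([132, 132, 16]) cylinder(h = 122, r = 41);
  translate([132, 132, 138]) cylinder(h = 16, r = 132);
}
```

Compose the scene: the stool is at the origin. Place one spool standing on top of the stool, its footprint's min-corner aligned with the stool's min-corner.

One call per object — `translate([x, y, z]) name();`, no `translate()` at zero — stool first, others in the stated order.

stool();
translate([0, 0, 414]) spool();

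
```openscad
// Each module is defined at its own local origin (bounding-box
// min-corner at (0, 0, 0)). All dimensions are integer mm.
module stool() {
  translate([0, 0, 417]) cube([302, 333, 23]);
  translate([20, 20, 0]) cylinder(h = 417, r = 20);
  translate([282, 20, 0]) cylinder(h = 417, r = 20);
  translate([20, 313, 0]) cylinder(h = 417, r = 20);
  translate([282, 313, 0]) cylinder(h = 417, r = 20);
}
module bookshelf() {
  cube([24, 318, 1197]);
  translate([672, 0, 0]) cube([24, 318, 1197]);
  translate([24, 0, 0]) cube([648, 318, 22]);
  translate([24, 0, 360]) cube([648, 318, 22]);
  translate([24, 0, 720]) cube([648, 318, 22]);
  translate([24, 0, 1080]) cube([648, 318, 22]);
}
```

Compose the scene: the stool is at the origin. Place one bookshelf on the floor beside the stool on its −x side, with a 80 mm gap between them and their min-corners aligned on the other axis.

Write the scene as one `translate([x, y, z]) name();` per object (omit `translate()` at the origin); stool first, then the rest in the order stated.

stool();
translate([-776, 0, 0]) bookshelf();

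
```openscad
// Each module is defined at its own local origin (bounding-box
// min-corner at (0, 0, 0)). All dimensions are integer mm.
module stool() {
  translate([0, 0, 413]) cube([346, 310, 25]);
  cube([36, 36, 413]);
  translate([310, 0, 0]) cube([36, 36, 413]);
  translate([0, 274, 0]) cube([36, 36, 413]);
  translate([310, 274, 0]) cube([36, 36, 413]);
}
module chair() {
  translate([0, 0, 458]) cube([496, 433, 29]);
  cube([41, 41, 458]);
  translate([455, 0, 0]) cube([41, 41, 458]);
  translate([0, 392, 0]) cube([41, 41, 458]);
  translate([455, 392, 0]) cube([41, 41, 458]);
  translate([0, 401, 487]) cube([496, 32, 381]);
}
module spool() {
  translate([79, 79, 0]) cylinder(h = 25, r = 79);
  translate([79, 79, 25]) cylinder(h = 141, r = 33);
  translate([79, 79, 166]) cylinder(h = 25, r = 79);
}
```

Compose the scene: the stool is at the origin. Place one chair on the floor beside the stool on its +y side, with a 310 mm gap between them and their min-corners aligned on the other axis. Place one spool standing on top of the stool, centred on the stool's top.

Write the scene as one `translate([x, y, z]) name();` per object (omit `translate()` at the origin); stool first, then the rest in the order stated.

stool();
translate([0, 620, 0]) chair();
translate([94, 76, 438]) spool();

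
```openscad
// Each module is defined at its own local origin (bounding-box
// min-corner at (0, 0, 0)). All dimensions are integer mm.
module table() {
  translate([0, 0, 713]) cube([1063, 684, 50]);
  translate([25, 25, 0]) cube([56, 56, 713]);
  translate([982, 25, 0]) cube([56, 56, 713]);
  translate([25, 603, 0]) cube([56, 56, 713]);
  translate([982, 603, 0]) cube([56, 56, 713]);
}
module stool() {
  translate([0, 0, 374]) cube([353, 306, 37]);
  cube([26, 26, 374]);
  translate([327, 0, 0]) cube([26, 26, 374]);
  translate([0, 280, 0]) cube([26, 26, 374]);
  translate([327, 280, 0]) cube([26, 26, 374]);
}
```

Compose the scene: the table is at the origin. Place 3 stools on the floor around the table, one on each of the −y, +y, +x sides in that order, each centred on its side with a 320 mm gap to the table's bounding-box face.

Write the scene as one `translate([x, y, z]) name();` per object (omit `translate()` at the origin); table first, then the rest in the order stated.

table();
translate([355, -626, 0]) stool();
translate([355, 1004, 0]) stool();
translate([1383, 189, 0]) stool();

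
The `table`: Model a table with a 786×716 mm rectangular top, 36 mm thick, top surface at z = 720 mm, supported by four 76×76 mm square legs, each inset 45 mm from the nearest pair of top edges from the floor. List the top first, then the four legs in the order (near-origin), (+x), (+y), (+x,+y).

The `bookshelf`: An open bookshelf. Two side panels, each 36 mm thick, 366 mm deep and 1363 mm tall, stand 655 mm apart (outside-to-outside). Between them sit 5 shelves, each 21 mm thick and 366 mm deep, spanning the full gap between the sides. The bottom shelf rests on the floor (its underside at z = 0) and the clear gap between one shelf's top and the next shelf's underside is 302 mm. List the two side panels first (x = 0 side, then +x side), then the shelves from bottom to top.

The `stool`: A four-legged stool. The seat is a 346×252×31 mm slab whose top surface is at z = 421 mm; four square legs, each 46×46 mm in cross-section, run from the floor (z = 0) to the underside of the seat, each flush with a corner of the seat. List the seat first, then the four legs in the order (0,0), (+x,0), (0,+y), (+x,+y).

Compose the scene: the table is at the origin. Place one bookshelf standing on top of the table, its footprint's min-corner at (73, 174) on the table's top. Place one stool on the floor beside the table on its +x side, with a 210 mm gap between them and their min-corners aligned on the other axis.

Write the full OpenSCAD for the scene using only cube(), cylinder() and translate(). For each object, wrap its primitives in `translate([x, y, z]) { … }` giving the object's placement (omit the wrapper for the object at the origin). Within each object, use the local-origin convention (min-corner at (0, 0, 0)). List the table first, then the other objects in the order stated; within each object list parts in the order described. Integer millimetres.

translate([0, 0, 684]) cube([786, 716, 36]);
translate([45, 45, 0]) cube([76, 76, 684]);
translate([665, 45, 0]) cube([76, 76, 684]);
translate([45, 595, 0]) cube([76, 76, 684]);
translate([665, 595, 0]) cube([76, 76, 684]);
translate([73, 174, 720]) {
  cube([36, 366, 1363]);
  translate([619, 0, 0]) cube([36, 366, 1363]);
  translate([36, 0, 0]) cube([583, 366, 21]);
  translate([36, 0, 323]) cube([583, 366, 21]);
  translate([36, 0, 646]) cube([583, 366, 21]);
  translate([36, 0, 969]) cube([583, 366, 21]);
  translate([36, 0, 1292]) cube([583, 366, 21]);
}
translate([996, 0, 0]) {
  translate([0, 0, 390]) cube([346, 252, 31]);
  cube([46, 46, 390]);
  translate([300, 0, 0]) cube([46, 46, 390]);
  translate([0, 206, 0]) cube([46, 46, 390]);
  translate([300, 206, 0]) cube([46, 46, 390]);
}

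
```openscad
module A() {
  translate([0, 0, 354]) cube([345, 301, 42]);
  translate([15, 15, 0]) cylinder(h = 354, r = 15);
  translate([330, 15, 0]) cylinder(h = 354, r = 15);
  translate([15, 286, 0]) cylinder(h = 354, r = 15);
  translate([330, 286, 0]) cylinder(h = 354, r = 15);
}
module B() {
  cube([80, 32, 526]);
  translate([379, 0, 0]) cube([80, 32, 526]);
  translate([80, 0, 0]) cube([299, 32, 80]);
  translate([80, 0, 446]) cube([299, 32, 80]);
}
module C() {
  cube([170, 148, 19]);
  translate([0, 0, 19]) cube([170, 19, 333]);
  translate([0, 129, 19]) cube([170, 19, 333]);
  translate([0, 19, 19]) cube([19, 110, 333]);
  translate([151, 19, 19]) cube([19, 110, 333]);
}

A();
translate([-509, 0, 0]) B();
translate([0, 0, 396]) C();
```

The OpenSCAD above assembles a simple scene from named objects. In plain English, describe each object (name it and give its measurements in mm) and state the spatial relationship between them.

A is a simple wooden stool: a rectangular seat 345 mm (x) by 301 mm (y), 42 mm thick, top face at z = 396 mm, on four round legs, each 30 mm in diameter. The legs rest on z = 0, each leg's axis is inset half a diameter from the nearest pair of seat edges (so the leg's bounding box is flush with the corner).

B is a rectangular picture frame lying in the x–z plane (depth along y). The opening is 299 mm wide (x) by 366 mm tall (z), surrounded by a border 80 mm wide on all four sides. The frame is 32 mm deep and is made of two full-height vertical stiles with two horizontal rails fitted between them.

C is an open-topped rectangular box: outside dimensions 170×148×352 mm, with a uniform wall and base thickness of 19 mm. The base is a full 170×148 slab on the floor; four walls sit on top of the base. The front and back walls (the −y and +y sides) span the full width; the two side walls fit between them.

The picture frame is on the floor beside the stool on its −x side. The open box is on top of the stool.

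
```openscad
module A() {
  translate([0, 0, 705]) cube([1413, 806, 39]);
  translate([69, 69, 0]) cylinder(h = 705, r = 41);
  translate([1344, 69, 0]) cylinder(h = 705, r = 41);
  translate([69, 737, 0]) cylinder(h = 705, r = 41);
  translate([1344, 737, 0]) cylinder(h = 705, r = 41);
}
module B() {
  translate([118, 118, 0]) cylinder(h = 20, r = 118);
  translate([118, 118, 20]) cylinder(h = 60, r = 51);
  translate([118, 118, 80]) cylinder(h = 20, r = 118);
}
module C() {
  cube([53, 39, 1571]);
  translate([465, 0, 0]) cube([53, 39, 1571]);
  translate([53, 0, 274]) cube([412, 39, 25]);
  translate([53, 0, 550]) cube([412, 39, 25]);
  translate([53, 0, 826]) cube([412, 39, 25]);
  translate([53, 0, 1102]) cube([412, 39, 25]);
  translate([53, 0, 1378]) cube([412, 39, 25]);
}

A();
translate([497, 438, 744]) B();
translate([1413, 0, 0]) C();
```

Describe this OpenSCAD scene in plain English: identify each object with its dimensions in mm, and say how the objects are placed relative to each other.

A is a table: top 1413 mm (x) × 806 mm (y), 39 mm thick, upper face at z = 744 mm, on four round legs of 82 mm diameter, each leg's bounding box inset 28 mm from the nearest pair of top edges, running from z = 0 to the bottom of the top.

B is a spool: two coaxial disc flanges of radius 118 mm and thickness 20 mm, joined by a core cylinder of radius 51 mm and height 60 mm. The lower flange rests on z = 0 and the three cylinders share a vertical axis.

C is a straight ladder. Two 53×39 mm vertical rails, 1571 mm tall, stand 518 mm apart (outside-to-outside) with their front faces coplanar on the −y side. 5 rungs, each 39 mm deep and 25 mm tall, span between the inner faces of the rails, front faces flush with the rails. The lowest rung's underside is at z = 274 mm and rungs are spaced 276 mm apart (underside to underside).

The spool is on top of the table. The ladder is against the table's +x side, with their −y faces flush.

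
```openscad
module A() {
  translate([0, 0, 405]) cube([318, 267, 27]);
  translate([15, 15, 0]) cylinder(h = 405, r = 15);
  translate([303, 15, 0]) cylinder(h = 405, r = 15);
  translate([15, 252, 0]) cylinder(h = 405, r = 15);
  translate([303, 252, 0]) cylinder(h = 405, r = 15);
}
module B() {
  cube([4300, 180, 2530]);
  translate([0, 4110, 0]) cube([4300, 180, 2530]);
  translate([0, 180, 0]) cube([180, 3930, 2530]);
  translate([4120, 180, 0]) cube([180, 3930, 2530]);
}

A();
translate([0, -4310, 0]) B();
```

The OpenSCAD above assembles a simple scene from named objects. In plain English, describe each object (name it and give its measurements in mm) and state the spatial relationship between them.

A is a four-legged stool. The seat is a 318×267×27 mm slab whose top surface is at z = 432 mm; four round legs, each 30 mm in diameter, run from the floor (z = 0) to the underside of the seat, each leg's axis is inset half a diameter from the nearest pair of seat edges (so the leg's bounding box is flush with the corner).

B is the wall frame of a small rectangular building: four walls, each 2530 mm tall and 180 mm thick, enclosing a footprint 4300 mm (x) by 4290 mm (y) outside-to-outside, with no floor or roof. The front and back walls (the −y and +y sides) span the full width; the two side walls fit between them.

The house frame is on the floor beside the stool on its −y side.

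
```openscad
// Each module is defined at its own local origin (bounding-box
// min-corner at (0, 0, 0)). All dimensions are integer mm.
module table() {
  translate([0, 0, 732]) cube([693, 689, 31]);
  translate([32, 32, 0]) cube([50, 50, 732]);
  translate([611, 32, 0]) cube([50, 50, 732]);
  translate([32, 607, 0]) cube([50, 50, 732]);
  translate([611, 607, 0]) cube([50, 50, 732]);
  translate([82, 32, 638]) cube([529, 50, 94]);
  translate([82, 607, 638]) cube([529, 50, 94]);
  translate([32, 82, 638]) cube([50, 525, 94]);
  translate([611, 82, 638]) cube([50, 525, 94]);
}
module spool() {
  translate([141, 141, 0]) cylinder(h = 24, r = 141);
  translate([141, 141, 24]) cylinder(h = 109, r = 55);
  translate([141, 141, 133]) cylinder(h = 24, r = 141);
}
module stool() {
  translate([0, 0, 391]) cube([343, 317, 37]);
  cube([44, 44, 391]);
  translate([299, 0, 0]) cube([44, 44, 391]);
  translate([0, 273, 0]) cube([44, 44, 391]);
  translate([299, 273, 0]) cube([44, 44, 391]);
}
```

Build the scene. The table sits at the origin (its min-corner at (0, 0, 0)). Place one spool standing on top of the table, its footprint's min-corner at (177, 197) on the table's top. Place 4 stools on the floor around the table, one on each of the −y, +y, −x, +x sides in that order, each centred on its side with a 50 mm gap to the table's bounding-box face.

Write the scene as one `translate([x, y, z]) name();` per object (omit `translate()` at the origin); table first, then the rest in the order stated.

table();
translate([177, 197, 763]) spool();
translate([175, -367, 0]) stool();
translate([175, 739, 0]) stool();
translate([-393, 186, 0]) stool();
translate([743, 186, 0]) stool();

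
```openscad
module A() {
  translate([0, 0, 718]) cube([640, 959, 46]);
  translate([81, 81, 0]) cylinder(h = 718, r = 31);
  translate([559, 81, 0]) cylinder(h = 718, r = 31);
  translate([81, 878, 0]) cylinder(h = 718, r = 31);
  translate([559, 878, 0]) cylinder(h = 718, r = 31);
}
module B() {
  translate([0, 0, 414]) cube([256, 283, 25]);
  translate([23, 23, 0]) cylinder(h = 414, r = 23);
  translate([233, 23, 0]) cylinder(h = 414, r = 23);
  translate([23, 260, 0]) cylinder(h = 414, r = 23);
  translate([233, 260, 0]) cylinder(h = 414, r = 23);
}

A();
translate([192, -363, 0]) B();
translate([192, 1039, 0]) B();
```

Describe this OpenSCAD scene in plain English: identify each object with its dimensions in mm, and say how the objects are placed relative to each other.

A is a rectangular dining table. The top is 640×959×46 mm with its upper surface at z = 764 mm. It stands on four round legs of 62 mm diameter, each leg's bounding box inset 50 mm from the nearest pair of top edges, running from the floor to the underside of the top.

B is a simple wooden stool: a rectangular seat 256 mm (x) by 283 mm (y), 25 mm thick, top face at z = 439 mm, on four round legs, each 46 mm in diameter. The legs rest on z = 0, each leg's axis is inset half a diameter from the nearest pair of seat edges (so the leg's bounding box is flush with the corner).

Two stools sit around the table at the −y, +y sides.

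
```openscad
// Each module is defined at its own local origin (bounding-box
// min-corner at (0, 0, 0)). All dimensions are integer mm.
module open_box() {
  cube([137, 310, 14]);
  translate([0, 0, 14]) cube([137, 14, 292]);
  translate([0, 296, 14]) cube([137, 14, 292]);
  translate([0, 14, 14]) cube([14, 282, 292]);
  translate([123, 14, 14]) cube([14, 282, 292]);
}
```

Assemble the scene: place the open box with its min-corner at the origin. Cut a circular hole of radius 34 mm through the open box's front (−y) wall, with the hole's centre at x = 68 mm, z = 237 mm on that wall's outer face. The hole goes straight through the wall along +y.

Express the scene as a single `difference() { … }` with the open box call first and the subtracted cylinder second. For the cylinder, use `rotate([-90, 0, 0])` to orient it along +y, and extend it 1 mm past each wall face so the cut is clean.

difference() {
  open_box();
  translate([68, -1, 237]) rotate([-90, 0, 0]) cylinder(h = 16, r = 34);
}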